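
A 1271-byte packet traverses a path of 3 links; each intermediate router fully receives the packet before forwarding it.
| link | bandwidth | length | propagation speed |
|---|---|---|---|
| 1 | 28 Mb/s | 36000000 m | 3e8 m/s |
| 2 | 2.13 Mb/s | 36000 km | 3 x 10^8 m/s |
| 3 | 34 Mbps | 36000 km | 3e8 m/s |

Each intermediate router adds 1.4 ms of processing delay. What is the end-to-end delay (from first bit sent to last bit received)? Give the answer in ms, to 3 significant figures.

L = 1271 × 8 = 10168 bits.
Transmission delays (L/R per hop): 0.363143, 4.77371, 0.299059 ms; sum = 5.43591 ms.
Propagation delays (d/s per hop): 120, 120, 120 ms; sum = 360 ms.
Processing at 2 router(s): 2 × 1.4 ms = 2.8 ms.
End-to-end = 368 ms.

368 ms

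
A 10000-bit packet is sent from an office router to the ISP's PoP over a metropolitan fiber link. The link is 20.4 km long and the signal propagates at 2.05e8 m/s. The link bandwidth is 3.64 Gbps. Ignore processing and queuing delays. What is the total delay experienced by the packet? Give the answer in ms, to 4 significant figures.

0.1023 ms

Transmission delay = L/R = 10000 / 3640000000 = 0.00274725 ms.
Propagation delay = d/s = 20400 m / 2.05e+08 m/s = 0.0995122 ms.
Total = 0.1023 ms.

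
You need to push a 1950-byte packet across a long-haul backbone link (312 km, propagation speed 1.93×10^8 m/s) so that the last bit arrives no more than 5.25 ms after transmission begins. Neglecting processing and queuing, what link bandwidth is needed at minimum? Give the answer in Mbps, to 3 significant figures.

L = 15600 bits.
Propagation delay = 312000 / 193000000 = 1.61658 ms.
Transmission budget = 5.25 − 1.61658 = 3.63342 ms.
R ≥ L / t_tx = 15600 bits / 0.00363342 s = 4.29 Mbps.

4.29 Mbps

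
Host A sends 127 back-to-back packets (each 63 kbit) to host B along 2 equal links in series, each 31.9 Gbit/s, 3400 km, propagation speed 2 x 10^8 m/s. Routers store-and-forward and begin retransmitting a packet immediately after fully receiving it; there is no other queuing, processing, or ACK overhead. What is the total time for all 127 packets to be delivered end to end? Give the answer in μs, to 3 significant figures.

34300 μs

Per-hop transmission t_tx = L/R = 63000/31900000000 = 1.97492 μs.
Per-hop propagation t_prop = 3400000/200000000 = 17000 μs.
Pipeline fill: first packet needs 2·t_tx to clear all hops; remaining 126 packets each add one t_tx.
Total = (2+127-1)·t_tx + 2·t_prop = 128·1.97492 + 2·17000 = 34300 μs.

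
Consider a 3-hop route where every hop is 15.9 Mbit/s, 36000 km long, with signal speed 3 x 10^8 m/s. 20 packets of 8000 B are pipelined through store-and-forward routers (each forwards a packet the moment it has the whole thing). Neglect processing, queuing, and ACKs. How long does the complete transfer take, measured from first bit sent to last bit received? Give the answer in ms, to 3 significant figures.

Per-hop transmission t_tx = L/R = 64000/15900000 = 4.02516 ms.
Per-hop propagation t_prop = 36000000/300000000 = 120 ms.
Pipeline fill: first packet needs 3·t_tx to clear all hops; remaining 19 packets each add one t_tx.
Total = (3+20-1)·t_tx + 3·t_prop = 22·4.02516 + 3·120 = 449 ms.

449 ms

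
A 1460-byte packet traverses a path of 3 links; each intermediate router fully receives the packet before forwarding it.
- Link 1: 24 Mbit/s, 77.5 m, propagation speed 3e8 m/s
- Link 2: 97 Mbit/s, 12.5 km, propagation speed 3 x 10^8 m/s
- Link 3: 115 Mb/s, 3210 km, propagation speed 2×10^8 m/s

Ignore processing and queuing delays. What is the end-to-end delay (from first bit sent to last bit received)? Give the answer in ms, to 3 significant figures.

L = 1460 × 8 = 11680 bits.
Transmission delays (L/R per hop): 0.486667, 0.120412, 0.101565 ms; sum = 0.708644 ms.
Propagation delays (d/s per hop): 0.000258333, 0.0416667, 16.05 ms; sum = 16.0919 ms.
End-to-end = 16.8 ms.

16.8 ms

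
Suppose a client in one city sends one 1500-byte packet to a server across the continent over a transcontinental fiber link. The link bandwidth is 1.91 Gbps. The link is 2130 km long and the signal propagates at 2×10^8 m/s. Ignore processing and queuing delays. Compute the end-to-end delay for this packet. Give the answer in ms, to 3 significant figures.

L = 1500 × 8 = 12000 bits.
Transmission delay = L/R = 12000 / 1910000000 = 0.00628272 ms.
Propagation delay = d/s = 2130000 m / 200000000 m/s = 10.65 ms.
Total = 10.7 ms.

10.7 ms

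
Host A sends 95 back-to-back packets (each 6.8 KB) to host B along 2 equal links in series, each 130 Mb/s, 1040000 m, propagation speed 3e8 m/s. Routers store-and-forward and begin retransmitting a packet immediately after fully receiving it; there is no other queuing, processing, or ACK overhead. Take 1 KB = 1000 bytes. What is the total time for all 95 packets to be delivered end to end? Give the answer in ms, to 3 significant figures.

Per-hop transmission t_tx = L/R = 54400/130000000 = 0.418462 ms.
Per-hop propagation t_prop = 1040000/300000000 = 3.46667 ms.
Pipeline fill: first packet needs 2·t_tx to clear all hops; remaining 94 packets each add one t_tx.
Total = (2+95-1)·t_tx + 2·t_prop = 96·0.418462 + 2·3.46667 = 47.1 ms.

47.1 ms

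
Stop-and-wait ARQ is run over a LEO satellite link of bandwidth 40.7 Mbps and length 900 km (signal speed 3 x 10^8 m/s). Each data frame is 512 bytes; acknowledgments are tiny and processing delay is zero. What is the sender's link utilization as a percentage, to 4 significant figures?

t_tx = L/R = 4096/40700000 = 0.000100639 s.
t_prop = 900000/300000000 = 0.003 s; RTT = 0.006 s.
Cycle = t_tx + RTT = 0.00610064 s.
Utilization = t_tx / cycle = 0.000100639/0.00610064 = 1.650 %.

1.650 %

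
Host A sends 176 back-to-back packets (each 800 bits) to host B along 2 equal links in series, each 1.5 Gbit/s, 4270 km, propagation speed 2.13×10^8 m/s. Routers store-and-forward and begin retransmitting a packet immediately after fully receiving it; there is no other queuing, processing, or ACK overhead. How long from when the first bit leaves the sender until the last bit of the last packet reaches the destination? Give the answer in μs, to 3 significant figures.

Per-hop transmission t_tx = L/R = 800/1500000000 = 0.533333 μs.
Per-hop propagation t_prop = 4270000/213000000 = 20046.9 μs.
Pipeline fill: first packet needs 2·t_tx to clear all hops; remaining 175 packets each add one t_tx.
Total = (2+176-1)·t_tx + 2·t_prop = 177·0.533333 + 2·20046.9 = 40200 μs.

40200 μs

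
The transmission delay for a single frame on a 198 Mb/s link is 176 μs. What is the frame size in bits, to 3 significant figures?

L = R × t_tx = 198000000 b/s × 0.000176 s = 34848 bits.

34800 bits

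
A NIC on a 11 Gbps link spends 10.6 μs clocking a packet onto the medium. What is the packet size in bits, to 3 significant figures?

117000 bits

L = R × t_tx = 11000000000 b/s × 1.06e-05 s = 116600 bits.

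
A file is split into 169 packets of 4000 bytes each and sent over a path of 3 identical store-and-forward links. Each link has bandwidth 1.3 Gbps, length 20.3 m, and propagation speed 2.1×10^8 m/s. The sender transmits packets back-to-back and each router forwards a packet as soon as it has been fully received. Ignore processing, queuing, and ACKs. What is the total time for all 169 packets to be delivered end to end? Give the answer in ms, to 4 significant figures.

4.210 ms

Per-hop transmission t_tx = L/R = 32000/1300000000 = 0.0246154 ms.
Per-hop propagation t_prop = 20.3/210000000 = 9.66667e-05 ms.
Pipeline fill: first packet needs 3·t_tx to clear all hops; remaining 168 packets each add one t_tx.
Total = (3+169-1)·t_tx + 3·t_prop = 171·0.0246154 + 3·9.66667e-05 = 4.210 ms.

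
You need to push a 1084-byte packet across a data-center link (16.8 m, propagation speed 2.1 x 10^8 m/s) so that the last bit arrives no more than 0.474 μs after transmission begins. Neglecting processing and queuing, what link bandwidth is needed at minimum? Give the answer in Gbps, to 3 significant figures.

22.0 Gbps

L = 8672 bits.
Propagation delay = 16.8 / 210000000 = 0.08 μs.
Transmission budget = 0.474 − 0.08 = 0.394 μs.
R ≥ L / t_tx = 8672 bits / 3.94e-07 s = 22.0 Gbps.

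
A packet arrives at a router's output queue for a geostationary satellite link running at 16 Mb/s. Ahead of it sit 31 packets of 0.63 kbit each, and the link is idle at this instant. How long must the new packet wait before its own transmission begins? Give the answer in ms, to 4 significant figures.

Each queued packet: L/R = 630/16000000 = 0.039375 ms.
31 queued → 1.22063 ms.
Queuing delay = 1.221 ms.

1.221 ms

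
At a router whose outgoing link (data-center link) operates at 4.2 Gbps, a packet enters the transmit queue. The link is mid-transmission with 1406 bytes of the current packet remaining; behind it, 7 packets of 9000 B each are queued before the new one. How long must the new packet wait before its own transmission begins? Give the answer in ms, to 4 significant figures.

0.1227 ms

Each queued packet: L/R = 72000/4200000000 = 0.0171429 ms.
7 queued → 0.12 ms.
Plus remaining 11248 bits of current packet: 0.0026781 ms.
Queuing delay = 0.1227 ms.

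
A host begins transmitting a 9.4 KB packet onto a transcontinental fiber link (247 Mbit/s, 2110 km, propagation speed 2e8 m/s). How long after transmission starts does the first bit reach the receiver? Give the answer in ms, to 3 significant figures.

10.6 ms

First bit experiences only propagation delay: d/s = 2110000/200000000 = 10.6 ms.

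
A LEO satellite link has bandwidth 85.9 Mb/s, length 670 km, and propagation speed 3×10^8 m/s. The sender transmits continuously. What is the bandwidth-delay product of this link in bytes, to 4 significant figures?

23980 bytes

Propagation delay = 670000 / 300000000 = 0.00223333 s.
BDP = R × t_prop = 85900000 × 0.00223333 = 191843 bits.
In bytes: 191843/8 = 23980 bytes.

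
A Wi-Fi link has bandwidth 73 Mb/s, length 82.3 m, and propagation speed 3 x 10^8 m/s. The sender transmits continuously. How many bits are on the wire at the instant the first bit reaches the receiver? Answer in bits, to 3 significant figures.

20.0 bits

Propagation delay = 82.3 / 300000000 = 2.74333e-07 s.
BDP = R × t_prop = 73000000 × 2.74333e-07 = 20.0263 bits.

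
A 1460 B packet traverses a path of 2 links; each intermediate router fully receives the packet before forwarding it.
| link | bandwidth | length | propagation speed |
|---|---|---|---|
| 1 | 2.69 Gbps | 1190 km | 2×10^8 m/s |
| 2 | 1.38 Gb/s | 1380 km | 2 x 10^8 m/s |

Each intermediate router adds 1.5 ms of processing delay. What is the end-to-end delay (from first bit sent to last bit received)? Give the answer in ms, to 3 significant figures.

L = 1460 × 8 = 11680 bits.
Transmission delays (L/R per hop): 0.00434201, 0.00846377 ms; sum = 0.0128058 ms.
Propagation delays (d/s per hop): 5.95, 6.9 ms; sum = 12.85 ms.
Processing at 1 router(s): 1 × 1.5 ms = 1.5 ms.
End-to-end = 14.4 ms.

14.4 ms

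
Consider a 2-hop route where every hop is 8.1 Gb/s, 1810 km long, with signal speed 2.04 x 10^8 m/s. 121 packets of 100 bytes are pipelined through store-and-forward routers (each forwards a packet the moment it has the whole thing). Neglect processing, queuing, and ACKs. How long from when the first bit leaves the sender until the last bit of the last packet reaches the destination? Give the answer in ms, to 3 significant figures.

Per-hop transmission t_tx = L/R = 800/8100000000 = 9.87654e-05 ms.
Per-hop propagation t_prop = 1810000/204000000 = 8.87255 ms.
Pipeline fill: first packet needs 2·t_tx to clear all hops; remaining 120 packets each add one t_tx.
Total = (2+121-1)·t_tx + 2·t_prop = 122·9.87654e-05 + 2·8.87255 = 17.8 ms.

17.8 ms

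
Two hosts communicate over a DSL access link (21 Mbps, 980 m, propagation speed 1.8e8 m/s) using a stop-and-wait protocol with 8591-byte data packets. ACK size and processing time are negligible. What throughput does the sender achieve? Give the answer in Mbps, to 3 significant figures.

20.9 Mbps

t_tx = L/R = 68728/21000000 = 0.00327276 s.
t_prop = 980/180000000 = 5.44444e-06 s; RTT = 1.08889e-05 s.
Cycle = t_tx + RTT = 0.00328365 s.
Throughput = L / cycle = 68728 / 0.00328365 = 20.9 Mbps.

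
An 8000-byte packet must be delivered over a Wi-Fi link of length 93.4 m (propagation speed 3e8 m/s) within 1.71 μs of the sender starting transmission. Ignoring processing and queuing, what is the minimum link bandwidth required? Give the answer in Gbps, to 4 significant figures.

L = 64000 bits.
Propagation delay = 93.4 / 300000000 = 0.311333 μs.
Transmission budget = 1.71 − 0.311333 = 1.39867 μs.
R ≥ L / t_tx = 64000 bits / 1.39867e-06 s = 45.76 Gbps.

45.76 Gbps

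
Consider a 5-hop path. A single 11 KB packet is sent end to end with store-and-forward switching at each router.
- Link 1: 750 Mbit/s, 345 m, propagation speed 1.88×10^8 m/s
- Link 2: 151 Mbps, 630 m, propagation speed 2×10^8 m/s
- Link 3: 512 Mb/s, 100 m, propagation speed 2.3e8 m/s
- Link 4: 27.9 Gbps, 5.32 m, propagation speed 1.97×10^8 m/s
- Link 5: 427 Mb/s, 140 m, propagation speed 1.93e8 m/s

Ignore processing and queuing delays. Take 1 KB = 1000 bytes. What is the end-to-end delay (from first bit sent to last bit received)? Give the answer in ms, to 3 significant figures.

1.09 ms

L = 88000 bits.
Transmission delays (L/R per hop): 0.117333, 0.582781, 0.171875, 0.00315412, 0.206089 ms; sum = 1.08123 ms.
Propagation delays (d/s per hop): 0.00183511, 0.00315, 0.000434783, 2.70051e-05, 0.000725389 ms; sum = 0.00617228 ms.
End-to-end = 1.09 ms.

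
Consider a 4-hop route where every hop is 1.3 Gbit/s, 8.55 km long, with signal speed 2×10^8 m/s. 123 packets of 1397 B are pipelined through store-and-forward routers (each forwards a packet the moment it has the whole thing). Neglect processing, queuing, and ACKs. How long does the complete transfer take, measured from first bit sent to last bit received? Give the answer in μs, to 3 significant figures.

1250 μs

Per-hop transmission t_tx = L/R = 11176/1300000000 = 8.59692 μs.
Per-hop propagation t_prop = 8550/200000000 = 42.75 μs.
Pipeline fill: first packet needs 4·t_tx to clear all hops; remaining 122 packets each add one t_tx.
Total = (4+123-1)·t_tx + 4·t_prop = 126·8.59692 + 4·42.75 = 1250 μs.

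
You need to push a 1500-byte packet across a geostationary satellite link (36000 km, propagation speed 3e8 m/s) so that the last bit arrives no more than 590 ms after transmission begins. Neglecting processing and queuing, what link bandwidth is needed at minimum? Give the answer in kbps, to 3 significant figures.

L = 12000 bits.
Propagation delay = 36000000 / 300000000 = 120 ms.
Transmission budget = 590 − 120 = 470 ms.
R ≥ L / t_tx = 12000 bits / 0.47 s = 25.5 kbps.

25.5 kbps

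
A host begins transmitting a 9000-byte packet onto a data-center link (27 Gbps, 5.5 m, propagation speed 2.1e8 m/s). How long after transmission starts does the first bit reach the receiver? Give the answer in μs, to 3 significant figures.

First bit experiences only propagation delay: d/s = 5.5/210000000 = 0.0262 μs.

0.0262 μs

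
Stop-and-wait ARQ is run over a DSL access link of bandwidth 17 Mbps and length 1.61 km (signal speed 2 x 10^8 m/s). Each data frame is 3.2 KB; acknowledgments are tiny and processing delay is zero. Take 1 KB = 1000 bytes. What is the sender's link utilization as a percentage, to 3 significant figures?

98.9 %

t_tx = L/R = 25600/17000000 = 0.00150588 s.
t_prop = 1610/200000000 = 8.05e-06 s; RTT = 1.61e-05 s.
Cycle = t_tx + RTT = 0.00152198 s.
Utilization = t_tx / cycle = 0.00150588/0.00152198 = 98.9 %.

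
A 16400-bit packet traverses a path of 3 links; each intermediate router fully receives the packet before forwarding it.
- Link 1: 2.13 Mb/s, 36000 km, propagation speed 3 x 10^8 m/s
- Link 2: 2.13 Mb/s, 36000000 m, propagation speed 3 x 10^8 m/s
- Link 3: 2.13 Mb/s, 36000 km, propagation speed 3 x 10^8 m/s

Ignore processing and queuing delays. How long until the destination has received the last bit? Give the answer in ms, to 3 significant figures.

Transmission delay per hop = L/R = 16400/2130000 = 7.69953 ms; 3 hops → 23.0986 ms.
Propagation delays (d/s per hop): 120, 120, 120 ms; sum = 360 ms.
End-to-end = 383 ms.

383 ms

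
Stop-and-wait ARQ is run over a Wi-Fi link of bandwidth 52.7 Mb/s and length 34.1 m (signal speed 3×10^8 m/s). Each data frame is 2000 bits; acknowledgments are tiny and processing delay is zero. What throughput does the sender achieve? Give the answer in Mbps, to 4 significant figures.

t_tx = L/R = 2000/52700000 = 3.79507e-05 s.
t_prop = 34.1/300000000 = 1.13667e-07 s; RTT = 2.27333e-07 s.
Cycle = t_tx + RTT = 3.8178e-05 s.
Throughput = L / cycle = 2000 / 3.8178e-05 = 52.39 Mbps.

52.39 Mbps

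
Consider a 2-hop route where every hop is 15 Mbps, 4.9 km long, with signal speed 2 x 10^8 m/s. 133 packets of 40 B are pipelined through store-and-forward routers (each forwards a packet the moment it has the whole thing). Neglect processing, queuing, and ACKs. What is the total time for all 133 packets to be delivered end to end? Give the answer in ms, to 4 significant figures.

Per-hop transmission t_tx = L/R = 320/15000000 = 0.0213333 ms.
Per-hop propagation t_prop = 4900/200000000 = 0.0245 ms.
Pipeline fill: first packet needs 2·t_tx to clear all hops; remaining 132 packets each add one t_tx.
Total = (2+133-1)·t_tx + 2·t_prop = 134·0.0213333 + 2·0.0245 = 2.908 ms.

2.908 ms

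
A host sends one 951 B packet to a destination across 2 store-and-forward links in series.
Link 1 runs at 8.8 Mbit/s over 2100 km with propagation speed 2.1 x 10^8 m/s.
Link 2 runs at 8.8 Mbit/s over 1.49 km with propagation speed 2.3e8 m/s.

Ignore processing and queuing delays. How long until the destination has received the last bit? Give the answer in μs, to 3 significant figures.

11700 μs

L = 951 × 8 = 7608 bits.
Transmission delay per hop = L/R = 7608/8800000 = 864.545 μs; 2 hops → 1729.09 μs.
Propagation delays (d/s per hop): 10000, 6.47826 μs; sum = 10006.5 μs.
End-to-end = 11700 μs.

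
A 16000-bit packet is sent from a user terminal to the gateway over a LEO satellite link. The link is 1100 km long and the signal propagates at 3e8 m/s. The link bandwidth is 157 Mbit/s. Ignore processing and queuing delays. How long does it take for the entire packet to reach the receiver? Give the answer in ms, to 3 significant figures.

Transmission delay = L/R = 16000 / 157000000 = 0.101911 ms.
Propagation delay = d/s = 1100000 m / 300000000 m/s = 3.66667 ms.
Total = 3.77 ms.

3.77 ms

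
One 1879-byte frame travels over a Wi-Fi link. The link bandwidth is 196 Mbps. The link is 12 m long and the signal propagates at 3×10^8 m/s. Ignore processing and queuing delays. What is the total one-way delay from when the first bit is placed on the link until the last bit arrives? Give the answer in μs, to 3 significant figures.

L = 1879 × 8 = 15032 bits.
Transmission delay = L/R = 15032 / 196000000 = 76.6939 μs.
Propagation delay = d/s = 12 m / 300000000 m/s = 0.04 μs.
Total = 76.7 μs.

76.7 μs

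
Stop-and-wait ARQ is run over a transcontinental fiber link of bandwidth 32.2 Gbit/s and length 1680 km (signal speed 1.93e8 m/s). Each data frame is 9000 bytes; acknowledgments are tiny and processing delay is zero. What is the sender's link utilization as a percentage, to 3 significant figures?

0.0128 %

t_tx = L/R = 72000/3.22e+10 = 2.23602e-06 s.
t_prop = 1680000/193000000 = 0.00870466 s; RTT = 0.0174093 s.
Cycle = t_tx + RTT = 0.0174116 s.
Utilization = t_tx / cycle = 2.23602e-06/0.0174116 = 0.0128 %.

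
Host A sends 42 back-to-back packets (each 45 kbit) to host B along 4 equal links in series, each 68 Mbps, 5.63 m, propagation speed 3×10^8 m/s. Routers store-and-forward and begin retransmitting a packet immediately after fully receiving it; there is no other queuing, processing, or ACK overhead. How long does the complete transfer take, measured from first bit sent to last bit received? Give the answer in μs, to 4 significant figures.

29780 μs

Per-hop transmission t_tx = L/R = 45000/68000000 = 661.765 μs.
Per-hop propagation t_prop = 5.63/300000000 = 0.0187667 μs.
Pipeline fill: first packet needs 4·t_tx to clear all hops; remaining 41 packets each add one t_tx.
Total = (4+42-1)·t_tx + 4·t_prop = 45·661.765 + 4·0.0187667 = 29780 μs.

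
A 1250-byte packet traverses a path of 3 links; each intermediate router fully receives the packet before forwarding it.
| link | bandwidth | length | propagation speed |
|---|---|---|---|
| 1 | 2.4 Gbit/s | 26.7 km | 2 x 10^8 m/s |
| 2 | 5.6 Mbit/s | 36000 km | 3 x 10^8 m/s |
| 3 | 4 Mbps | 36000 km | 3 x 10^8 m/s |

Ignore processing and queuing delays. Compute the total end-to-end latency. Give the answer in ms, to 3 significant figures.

L = 1250 × 8 = 10000 bits.
Transmission delays (L/R per hop): 0.00416667, 1.78571, 2.5 ms; sum = 4.28988 ms.
Propagation delays (d/s per hop): 0.1335, 120, 120 ms; sum = 240.134 ms.
End-to-end = 244 ms.

244 ms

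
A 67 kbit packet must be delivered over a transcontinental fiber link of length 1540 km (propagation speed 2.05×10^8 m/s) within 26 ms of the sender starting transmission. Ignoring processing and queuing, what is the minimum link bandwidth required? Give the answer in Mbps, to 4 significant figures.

Propagation delay = 1540000 / 2.05e+08 = 7.5122 ms.
Transmission budget = 26 − 7.5122 = 18.4878 ms.
R ≥ L / t_tx = 67000 bits / 0.0184878 s = 3.624 Mbps.

3.624 Mbps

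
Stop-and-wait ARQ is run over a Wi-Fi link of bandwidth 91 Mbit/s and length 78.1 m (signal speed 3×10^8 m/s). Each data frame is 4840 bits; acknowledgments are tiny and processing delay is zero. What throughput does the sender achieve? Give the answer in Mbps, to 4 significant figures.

90.12 Mbps

t_tx = L/R = 4840/91000000 = 5.31868e-05 s.
t_prop = 78.1/300000000 = 2.60333e-07 s; RTT = 5.20667e-07 s.
Cycle = t_tx + RTT = 5.37075e-05 s.
Throughput = L / cycle = 4840 / 5.37075e-05 = 90.12 Mbps.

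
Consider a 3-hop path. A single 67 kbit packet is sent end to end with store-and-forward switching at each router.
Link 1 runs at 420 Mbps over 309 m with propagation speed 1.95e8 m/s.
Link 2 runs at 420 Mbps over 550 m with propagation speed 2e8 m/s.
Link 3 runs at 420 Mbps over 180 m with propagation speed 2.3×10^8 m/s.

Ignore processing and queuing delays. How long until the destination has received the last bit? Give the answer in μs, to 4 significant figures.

483.7 μs

L = 67000 bits.
Transmission delay per hop = L/R = 67000/420000000 = 159.524 μs; 3 hops → 478.571 μs.
Propagation delays (d/s per hop): 1.58462, 2.75, 0.782609 μs; sum = 5.11722 μs.
End-to-end = 483.7 μs.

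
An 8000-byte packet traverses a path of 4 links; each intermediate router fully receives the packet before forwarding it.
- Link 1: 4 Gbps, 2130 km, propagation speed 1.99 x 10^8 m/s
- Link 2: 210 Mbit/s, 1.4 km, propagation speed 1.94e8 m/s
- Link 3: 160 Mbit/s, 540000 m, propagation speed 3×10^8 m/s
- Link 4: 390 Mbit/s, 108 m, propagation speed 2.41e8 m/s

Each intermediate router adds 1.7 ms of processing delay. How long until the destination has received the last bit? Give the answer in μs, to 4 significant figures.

18500 μs

L = 8000 × 8 = 64000 bits.
Transmission delays (L/R per hop): 16, 304.762, 400, 164.103 μs; sum = 884.864 μs.
Propagation delays (d/s per hop): 10703.5, 7.21649, 1800, 0.448133 μs; sum = 12511.2 μs.
Processing at 3 router(s): 3 × 1.7 ms = 5100 μs.
End-to-end = 18500 μs.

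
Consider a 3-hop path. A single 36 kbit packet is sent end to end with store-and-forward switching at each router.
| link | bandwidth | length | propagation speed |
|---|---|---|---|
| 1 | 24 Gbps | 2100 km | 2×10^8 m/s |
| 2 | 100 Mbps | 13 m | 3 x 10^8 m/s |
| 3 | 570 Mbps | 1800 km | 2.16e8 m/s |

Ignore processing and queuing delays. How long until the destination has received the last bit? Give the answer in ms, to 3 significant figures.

19.3 ms

L = 36000 bits.
Transmission delays (L/R per hop): 0.0015, 0.36, 0.0631579 ms; sum = 0.424658 ms.
Propagation delays (d/s per hop): 10.5, 4.33333e-05, 8.33333 ms; sum = 18.8334 ms.
End-to-end = 19.3 ms.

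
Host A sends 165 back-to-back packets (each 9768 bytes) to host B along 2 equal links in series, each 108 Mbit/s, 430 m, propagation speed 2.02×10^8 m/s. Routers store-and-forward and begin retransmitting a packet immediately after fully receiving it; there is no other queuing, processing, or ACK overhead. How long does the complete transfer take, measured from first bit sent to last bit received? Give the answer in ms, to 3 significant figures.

120 ms

Per-hop transmission t_tx = L/R = 78144/108000000 = 0.723556 ms.
Per-hop propagation t_prop = 430/202000000 = 0.00212871 ms.
Pipeline fill: first packet needs 2·t_tx to clear all hops; remaining 164 packets each add one t_tx.
Total = (2+165-1)·t_tx + 2·t_prop = 166·0.723556 + 2·0.00212871 = 120 ms.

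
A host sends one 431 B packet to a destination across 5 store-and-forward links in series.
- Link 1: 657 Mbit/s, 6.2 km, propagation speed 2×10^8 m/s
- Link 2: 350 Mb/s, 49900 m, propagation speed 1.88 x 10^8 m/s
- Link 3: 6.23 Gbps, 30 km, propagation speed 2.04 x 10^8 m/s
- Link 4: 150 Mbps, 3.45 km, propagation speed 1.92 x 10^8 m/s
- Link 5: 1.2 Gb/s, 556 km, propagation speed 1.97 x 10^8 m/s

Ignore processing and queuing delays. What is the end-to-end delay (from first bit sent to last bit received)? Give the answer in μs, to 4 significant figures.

3325 μs

L = 431 × 8 = 3448 bits.
Transmission delays (L/R per hop): 5.2481, 9.85143, 0.553451, 22.9867, 2.87333 μs; sum = 41.513 μs.
Propagation delays (d/s per hop): 31, 265.426, 147.059, 17.9688, 2822.34 μs; sum = 3283.79 μs.
End-to-end = 3325 μs.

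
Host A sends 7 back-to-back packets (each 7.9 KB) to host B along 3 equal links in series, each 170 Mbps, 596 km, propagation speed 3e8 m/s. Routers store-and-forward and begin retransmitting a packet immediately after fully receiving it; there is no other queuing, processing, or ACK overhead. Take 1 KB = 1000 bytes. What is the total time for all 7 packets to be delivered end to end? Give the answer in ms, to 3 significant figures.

9.31 ms

Per-hop transmission t_tx = L/R = 63200/170000000 = 0.371765 ms.
Per-hop propagation t_prop = 596000/300000000 = 1.98667 ms.
Pipeline fill: first packet needs 3·t_tx to clear all hops; remaining 6 packets each add one t_tx.
Total = (3+7-1)·t_tx + 3·t_prop = 9·0.371765 + 3·1.98667 = 9.31 ms.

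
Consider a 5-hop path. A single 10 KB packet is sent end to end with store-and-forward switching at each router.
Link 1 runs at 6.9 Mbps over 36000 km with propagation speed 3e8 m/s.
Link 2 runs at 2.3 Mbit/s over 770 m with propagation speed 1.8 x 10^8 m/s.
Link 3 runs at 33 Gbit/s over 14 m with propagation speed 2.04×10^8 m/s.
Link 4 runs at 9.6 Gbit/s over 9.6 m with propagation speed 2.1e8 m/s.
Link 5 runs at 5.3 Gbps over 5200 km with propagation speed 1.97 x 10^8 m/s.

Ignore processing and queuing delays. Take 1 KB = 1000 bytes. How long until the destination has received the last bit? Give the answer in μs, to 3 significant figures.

L = 80000 bits.
Transmission delays (L/R per hop): 11594.2, 34782.6, 2.42424, 8.33333, 15.0943 μs; sum = 46402.7 μs.
Propagation delays (d/s per hop): 120000, 4.27778, 0.0686275, 0.0457143, 26395.9 μs; sum = 146400 μs.
End-to-end = 193000 μs.

193000 μs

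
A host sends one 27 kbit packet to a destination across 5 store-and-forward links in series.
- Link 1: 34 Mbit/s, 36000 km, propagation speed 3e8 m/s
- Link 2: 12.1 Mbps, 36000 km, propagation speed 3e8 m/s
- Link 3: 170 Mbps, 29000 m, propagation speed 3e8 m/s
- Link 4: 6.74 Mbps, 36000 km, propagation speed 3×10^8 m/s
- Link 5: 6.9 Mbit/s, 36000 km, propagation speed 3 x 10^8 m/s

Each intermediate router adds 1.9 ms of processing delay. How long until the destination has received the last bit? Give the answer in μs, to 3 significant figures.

L = 27000 bits.
Transmission delays (L/R per hop): 794.118, 2231.4, 158.824, 4005.93, 3913.04 μs; sum = 11103.3 μs.
Propagation delays (d/s per hop): 120000, 120000, 96.6667, 120000, 120000 μs; sum = 480097 μs.
Processing at 4 router(s): 4 × 1.9 ms = 7600 μs.
End-to-end = 499000 μs.

499000 μs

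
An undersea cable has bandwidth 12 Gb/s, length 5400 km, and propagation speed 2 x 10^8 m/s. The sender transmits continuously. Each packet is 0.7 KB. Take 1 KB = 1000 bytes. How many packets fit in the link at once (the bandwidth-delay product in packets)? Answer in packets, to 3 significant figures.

57900 packets

Propagation delay = 5400000 / 200000000 = 0.027 s.
BDP = R × t_prop = 12000000000 × 0.027 = 324000000 bits.
In packets of 5600 bits: 57900 packets.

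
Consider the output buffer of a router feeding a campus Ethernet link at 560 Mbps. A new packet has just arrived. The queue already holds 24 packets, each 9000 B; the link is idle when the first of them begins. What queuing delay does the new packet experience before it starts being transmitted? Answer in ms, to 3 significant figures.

Each queued packet: L/R = 72000/560000000 = 0.128571 ms.
24 queued → 3.08571 ms.
Queuing delay = 3.09 ms.

3.09 ms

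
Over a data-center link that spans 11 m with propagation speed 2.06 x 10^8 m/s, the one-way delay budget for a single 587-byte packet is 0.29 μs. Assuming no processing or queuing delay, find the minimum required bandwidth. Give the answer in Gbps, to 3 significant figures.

L = 4696 bits.
Propagation delay = 11 / 206000000 = 0.0533981 μs.
Transmission budget = 0.29 − 0.0533981 = 0.236602 μs.
R ≥ L / t_tx = 4696 bits / 2.36602e-07 s = 19.8 Gbps.

19.8 Gbps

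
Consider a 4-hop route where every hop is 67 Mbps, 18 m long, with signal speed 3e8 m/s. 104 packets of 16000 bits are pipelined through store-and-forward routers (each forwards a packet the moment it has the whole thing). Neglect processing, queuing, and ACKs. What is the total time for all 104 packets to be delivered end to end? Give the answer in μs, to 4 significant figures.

Per-hop transmission t_tx = L/R = 16000/67000000 = 238.806 μs.
Per-hop propagation t_prop = 18/300000000 = 0.06 μs.
Pipeline fill: first packet needs 4·t_tx to clear all hops; remaining 103 packets each add one t_tx.
Total = (4+104-1)·t_tx + 4·t_prop = 107·238.806 + 4·0.06 = 25550 μs.

25550 μs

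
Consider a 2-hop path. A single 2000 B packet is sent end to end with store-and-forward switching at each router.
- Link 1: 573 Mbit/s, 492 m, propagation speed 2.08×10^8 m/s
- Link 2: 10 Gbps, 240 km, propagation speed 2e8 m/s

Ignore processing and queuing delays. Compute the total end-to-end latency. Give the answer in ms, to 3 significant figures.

1.23 ms

L = 2000 × 8 = 16000 bits.
Transmission delays (L/R per hop): 0.0279232, 0.0016 ms; sum = 0.0295232 ms.
Propagation delays (d/s per hop): 0.00236538, 1.2 ms; sum = 1.20237 ms.
End-to-end = 1.23 ms.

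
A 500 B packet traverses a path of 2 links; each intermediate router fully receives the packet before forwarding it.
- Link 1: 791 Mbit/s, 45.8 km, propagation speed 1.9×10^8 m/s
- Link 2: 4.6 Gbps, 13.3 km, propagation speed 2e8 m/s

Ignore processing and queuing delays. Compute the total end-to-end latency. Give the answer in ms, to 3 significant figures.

0.313 ms

L = 500 × 8 = 4000 bits.
Transmission delays (L/R per hop): 0.00505689, 0.000869565 ms; sum = 0.00592646 ms.
Propagation delays (d/s per hop): 0.241053, 0.0665 ms; sum = 0.307553 ms.
End-to-end = 0.313 ms.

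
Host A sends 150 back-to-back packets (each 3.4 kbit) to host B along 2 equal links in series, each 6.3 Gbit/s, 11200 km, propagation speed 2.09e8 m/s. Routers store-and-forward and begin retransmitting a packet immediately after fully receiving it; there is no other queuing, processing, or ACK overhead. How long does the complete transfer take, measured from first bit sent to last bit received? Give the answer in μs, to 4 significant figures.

107300 μs

Per-hop transmission t_tx = L/R = 3400/6300000000 = 0.539683 μs.
Per-hop propagation t_prop = 11200000/209000000 = 53588.5 μs.
Pipeline fill: first packet needs 2·t_tx to clear all hops; remaining 149 packets each add one t_tx.
Total = (2+150-1)·t_tx + 2·t_prop = 151·0.539683 + 2·53588.5 = 107300 μs.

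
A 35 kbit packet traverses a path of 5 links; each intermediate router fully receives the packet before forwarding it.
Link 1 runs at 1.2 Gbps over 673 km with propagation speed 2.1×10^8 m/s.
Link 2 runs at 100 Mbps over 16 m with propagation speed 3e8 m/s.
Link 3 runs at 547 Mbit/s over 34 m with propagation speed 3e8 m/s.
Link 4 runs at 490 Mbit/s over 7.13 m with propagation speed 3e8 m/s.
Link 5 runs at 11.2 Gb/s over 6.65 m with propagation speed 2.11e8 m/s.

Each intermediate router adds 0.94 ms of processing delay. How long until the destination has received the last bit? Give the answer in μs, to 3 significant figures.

7480 μs

L = 35000 bits.
Transmission delays (L/R per hop): 29.1667, 350, 63.9854, 71.4286, 3.125 μs; sum = 517.706 μs.
Propagation delays (d/s per hop): 3204.76, 0.0533333, 0.113333, 0.0237667, 0.0315166 μs; sum = 3204.98 μs.
Processing at 4 router(s): 4 × 0.94 ms = 3760 μs.
End-to-end = 7480 μs.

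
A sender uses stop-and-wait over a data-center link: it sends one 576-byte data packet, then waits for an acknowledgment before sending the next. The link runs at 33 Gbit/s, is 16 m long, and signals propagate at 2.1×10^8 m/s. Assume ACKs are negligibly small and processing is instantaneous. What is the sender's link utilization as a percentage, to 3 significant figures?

t_tx = L/R = 4608/33000000000 = 1.39636e-07 s.
t_prop = 16/210000000 = 7.61905e-08 s; RTT = 1.52381e-07 s.
Cycle = t_tx + RTT = 2.92017e-07 s.
Utilization = t_tx / cycle = 1.39636e-07/2.92017e-07 = 47.8 %.

47.8 %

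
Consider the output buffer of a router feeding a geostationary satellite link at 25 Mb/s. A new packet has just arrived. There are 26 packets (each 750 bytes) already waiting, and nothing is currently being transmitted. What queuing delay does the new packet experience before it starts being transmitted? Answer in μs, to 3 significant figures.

Each queued packet: L/R = 6000/25000000 = 240 μs.
26 queued → 6240 μs.
Queuing delay = 6240 μs.

6240 μs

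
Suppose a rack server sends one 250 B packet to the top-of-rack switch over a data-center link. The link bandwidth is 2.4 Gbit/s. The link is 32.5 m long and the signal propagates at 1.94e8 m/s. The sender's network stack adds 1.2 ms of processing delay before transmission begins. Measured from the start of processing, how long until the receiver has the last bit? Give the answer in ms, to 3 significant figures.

L = 250 × 8 = 2000 bits.
Transmission delay = L/R = 2000 / 2400000000 = 0.000833333 ms.
Propagation delay = d/s = 32.5 m / 194000000 m/s = 0.000167526 ms.
Plus processing delay 1.2 ms = 1.2 ms.
Total = 1.20 ms.

1.20 ms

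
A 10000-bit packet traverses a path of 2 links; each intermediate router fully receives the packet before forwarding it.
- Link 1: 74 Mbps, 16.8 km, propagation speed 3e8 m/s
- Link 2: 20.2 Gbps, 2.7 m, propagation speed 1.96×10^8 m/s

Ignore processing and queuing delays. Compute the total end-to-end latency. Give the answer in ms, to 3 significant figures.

Transmission delays (L/R per hop): 0.135135, 0.00049505 ms; sum = 0.13563 ms.
Propagation delays (d/s per hop): 0.056, 1.37755e-05 ms; sum = 0.0560138 ms.
End-to-end = 0.192 ms.

0.192 ms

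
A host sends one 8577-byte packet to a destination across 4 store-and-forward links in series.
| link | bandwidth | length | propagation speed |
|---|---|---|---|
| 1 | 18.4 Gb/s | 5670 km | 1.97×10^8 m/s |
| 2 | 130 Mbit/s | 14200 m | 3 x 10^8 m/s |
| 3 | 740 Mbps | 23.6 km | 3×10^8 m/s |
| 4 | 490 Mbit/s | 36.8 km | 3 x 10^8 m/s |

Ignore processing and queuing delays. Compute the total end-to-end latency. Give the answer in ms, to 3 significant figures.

29.8 ms

L = 8577 × 8 = 68616 bits.
Transmission delays (L/R per hop): 0.00372913, 0.527815, 0.0927243, 0.140033 ms; sum = 0.764301 ms.
Propagation delays (d/s per hop): 28.7817, 0.0473333, 0.0786667, 0.122667 ms; sum = 29.0304 ms.
End-to-end = 29.8 ms.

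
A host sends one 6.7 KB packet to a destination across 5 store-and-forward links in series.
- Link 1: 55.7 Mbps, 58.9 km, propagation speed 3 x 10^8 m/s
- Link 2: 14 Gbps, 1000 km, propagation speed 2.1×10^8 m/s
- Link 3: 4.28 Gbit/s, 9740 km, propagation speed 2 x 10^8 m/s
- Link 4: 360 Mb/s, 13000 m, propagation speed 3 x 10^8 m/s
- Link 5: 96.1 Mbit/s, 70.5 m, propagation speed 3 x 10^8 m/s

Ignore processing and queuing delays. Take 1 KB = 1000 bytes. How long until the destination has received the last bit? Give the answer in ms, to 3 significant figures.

L = 53600 bits.
Transmission delays (L/R per hop): 0.962298, 0.00382857, 0.0125234, 0.148889, 0.557752 ms; sum = 1.68529 ms.
Propagation delays (d/s per hop): 0.196333, 4.7619, 48.7, 0.0433333, 0.000235 ms; sum = 53.7018 ms.
End-to-end = 55.4 ms.

55.4 ms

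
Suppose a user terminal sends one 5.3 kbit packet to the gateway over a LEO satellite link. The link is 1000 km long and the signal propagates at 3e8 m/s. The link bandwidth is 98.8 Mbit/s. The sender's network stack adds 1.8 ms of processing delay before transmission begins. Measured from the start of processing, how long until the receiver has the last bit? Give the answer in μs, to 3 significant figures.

5190 μs

L = 5300 bits.
Transmission delay = L/R = 5300 / 98800000 = 53.6437 μs.
Propagation delay = d/s = 1000000 m / 300000000 m/s = 3333.33 μs.
Plus processing delay 1.8 ms = 1800 μs.
Total = 5190 μs.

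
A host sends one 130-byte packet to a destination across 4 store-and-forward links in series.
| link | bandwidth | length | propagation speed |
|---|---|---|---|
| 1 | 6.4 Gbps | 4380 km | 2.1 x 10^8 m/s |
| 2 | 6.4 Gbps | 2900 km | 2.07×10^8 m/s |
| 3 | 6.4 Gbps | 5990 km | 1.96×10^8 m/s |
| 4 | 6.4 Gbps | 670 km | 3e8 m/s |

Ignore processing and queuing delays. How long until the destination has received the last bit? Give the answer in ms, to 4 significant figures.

L = 130 × 8 = 1040 bits.
Transmission delay per hop = L/R = 1040/6400000000 = 0.0001625 ms; 4 hops → 0.00065 ms.
Propagation delays (d/s per hop): 20.8571, 14.0097, 30.5612, 2.23333 ms; sum = 67.6614 ms.
End-to-end = 67.66 ms.

67.66 ms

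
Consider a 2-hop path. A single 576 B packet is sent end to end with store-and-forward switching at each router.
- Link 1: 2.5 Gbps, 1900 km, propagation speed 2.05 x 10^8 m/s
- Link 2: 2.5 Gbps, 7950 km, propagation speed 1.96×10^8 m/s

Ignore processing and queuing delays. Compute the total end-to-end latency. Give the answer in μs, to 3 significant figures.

L = 576 × 8 = 4608 bits.
Transmission delay per hop = L/R = 4608/2500000000 = 1.8432 μs; 2 hops → 3.6864 μs.
Propagation delays (d/s per hop): 9268.29, 40561.2 μs; sum = 49829.5 μs.
End-to-end = 49800 μs.

49800 μs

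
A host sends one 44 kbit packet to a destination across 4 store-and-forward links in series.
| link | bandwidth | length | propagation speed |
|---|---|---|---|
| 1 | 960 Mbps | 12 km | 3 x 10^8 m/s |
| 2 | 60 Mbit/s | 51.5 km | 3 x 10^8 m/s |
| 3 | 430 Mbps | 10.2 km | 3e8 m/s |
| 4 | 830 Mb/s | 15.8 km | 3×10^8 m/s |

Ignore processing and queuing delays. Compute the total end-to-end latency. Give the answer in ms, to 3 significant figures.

1.23 ms

L = 44000 bits.
Transmission delays (L/R per hop): 0.0458333, 0.733333, 0.102326, 0.053012 ms; sum = 0.934504 ms.
Propagation delays (d/s per hop): 0.04, 0.171667, 0.034, 0.0526667 ms; sum = 0.298333 ms.
End-to-end = 1.23 ms.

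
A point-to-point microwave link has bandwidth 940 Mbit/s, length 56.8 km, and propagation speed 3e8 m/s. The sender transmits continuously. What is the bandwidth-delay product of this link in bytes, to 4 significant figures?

22250 bytes

Propagation delay = 56800 / 300000000 = 0.000189333 s.
BDP = R × t_prop = 940000000 × 0.000189333 = 177973 bits.
In bytes: 177973/8 = 22250 bytes.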